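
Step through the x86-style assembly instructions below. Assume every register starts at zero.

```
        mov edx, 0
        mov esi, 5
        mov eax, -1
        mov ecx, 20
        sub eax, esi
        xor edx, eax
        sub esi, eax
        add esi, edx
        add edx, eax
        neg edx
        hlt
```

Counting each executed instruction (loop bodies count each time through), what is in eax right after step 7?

after mov edx, 0: edx=0
after mov esi, 5: esi=5
after mov eax, -1: eax=-1
after mov ecx, 20: ecx=20
after sub eax, esi: eax=(-1)-5=-6
after xor edx, eax: edx=0^(-6)=-6
after sub esi, eax: esi=5-(-6)=11
After step 7: eax = -6.

-6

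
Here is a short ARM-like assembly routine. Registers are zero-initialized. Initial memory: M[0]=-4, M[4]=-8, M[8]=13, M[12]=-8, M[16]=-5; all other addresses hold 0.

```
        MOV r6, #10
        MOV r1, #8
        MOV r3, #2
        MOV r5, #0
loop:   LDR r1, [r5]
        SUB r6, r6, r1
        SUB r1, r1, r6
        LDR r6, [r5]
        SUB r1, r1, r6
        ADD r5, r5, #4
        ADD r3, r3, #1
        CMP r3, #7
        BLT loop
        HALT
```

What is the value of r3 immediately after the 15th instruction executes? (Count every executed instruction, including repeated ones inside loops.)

3

after MOV r6, #10: r6=10
after MOV r1, #8: r1=8
after MOV r3, #2: r3=2
after MOV r5, #0: r5=0
after LDR r1, [r5]: r1=M[0]=-4
after SUB r6, r6, r1: r6=10-(-4)=14
after SUB r1, r1, r6: r1=(-4)-14=-18
after LDR r6, [r5]: r6=M[0]=-4
after SUB r1, r1, r6: r1=(-18)-(-4)=-14
after ADD r5, r5, #4: r5=0+4=4
after ADD r3, r3, #1: r3=2+1=3
CMP r3, #7  (cmp 3,7)
BLT loop: taken
after LDR r1, [r5]: r1=M[4]=-8
after SUB r6, r6, r1: r6=(-4)-(-8)=4
After step 15: r3 = 3.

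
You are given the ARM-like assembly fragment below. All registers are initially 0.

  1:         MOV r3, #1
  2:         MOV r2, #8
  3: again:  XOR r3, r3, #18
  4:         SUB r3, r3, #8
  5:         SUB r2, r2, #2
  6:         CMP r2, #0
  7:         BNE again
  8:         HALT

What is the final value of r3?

-31

r3=1
r2=8
r3=1^18=19
r3=19-8=11
r2=8-2=6
CMP r2, #0  (cmp 6,0)
BNE again: taken
r3=11^18=25
r3=25-8=17
r2=6-2=4
CMP r2, #0  (cmp 4,0)
BNE again: taken
r3=17^18=3
r3=3-8=-5
r2=4-2=2
CMP r2, #0  (cmp 2,0)
BNE again: taken
r3=(-5)^18=-23
r3=(-23)-8=-31
r2=2-2=0
CMP r2, #0  (cmp 0,0)
BNE again: not taken
halt.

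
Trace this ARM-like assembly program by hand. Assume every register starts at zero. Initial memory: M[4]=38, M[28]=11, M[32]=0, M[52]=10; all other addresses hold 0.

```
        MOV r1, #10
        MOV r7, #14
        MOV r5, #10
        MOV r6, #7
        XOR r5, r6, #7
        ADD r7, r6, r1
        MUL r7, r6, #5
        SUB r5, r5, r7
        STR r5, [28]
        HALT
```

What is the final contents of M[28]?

MOV r1, #10 → r1=10
MOV r7, #14 → r7=14
MOV r5, #10 → r5=10
MOV r6, #7 → r6=7
XOR r5, r6, #7 → r5=7^7=0
ADD r7, r6, r1 → r7=7+10=17
MUL r7, r6, #5 → r7=7*5=35
SUB r5, r5, r7 → r5=0-35=-35
STR r5, [28] → M[28]=-35
halt.

-35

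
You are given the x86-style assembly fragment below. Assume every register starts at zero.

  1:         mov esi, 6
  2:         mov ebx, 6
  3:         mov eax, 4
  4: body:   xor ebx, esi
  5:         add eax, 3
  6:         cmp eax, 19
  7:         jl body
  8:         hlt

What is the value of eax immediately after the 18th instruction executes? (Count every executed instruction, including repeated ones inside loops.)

mov esi, 6 → esi=6
mov ebx, 6 → ebx=6
mov eax, 4 → eax=4
xor ebx, esi → ebx=6^6=0
add eax, 3 → eax=4+3=7
cmp eax, 19  (cmp 7,19)
jl body: taken
xor ebx, esi → ebx=0^6=6
add eax, 3 → eax=7+3=10
cmp eax, 19  (cmp 10,19)
jl body: taken
xor ebx, esi → ebx=6^6=0
add eax, 3 → eax=10+3=13
cmp eax, 19  (cmp 13,19)
jl body: taken
xor ebx, esi → ebx=0^6=6
add eax, 3 → eax=13+3=16
cmp eax, 19  (cmp 16,19)
After step 18: eax = 16.

16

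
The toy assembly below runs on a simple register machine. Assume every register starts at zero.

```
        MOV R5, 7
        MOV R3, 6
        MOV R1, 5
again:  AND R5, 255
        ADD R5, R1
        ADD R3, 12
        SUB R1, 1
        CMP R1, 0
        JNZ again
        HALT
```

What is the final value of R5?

R5=7
R3=6
R1=5
R5=7&255=7
R5=7+5=12
R3=6+12=18
R1=5-1=4
CMP R1, 0  (cmp 4,0)
JNZ again: taken
R5=12&255=12
R5=12+4=16
R3=18+12=30
R1=4-1=3
CMP R1, 0  (cmp 3,0)
JNZ again: taken
R5=16&255=16
R5=16+3=19
R3=30+12=42
R1=3-1=2
CMP R1, 0  (cmp 2,0)
JNZ again: taken
R5=19&255=19
R5=19+2=21
R3=42+12=54
R1=2-1=1
CMP R1, 0  (cmp 1,0)
JNZ again: taken
R5=21&255=21
R5=21+1=22
R3=54+12=66
R1=1-1=0
CMP R1, 0  (cmp 0,0)
JNZ again: not taken
halt.

22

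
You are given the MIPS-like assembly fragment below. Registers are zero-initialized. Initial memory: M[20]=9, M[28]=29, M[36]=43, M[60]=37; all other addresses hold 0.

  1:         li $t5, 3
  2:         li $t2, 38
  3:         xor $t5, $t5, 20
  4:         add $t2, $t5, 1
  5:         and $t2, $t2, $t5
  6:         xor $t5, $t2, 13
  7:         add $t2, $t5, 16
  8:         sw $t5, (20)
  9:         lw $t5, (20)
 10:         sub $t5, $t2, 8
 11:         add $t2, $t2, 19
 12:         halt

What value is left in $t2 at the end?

64

after li $t5, 3: $t5=3
after li $t2, 38: $t2=38
after xor $t5, $t5, 20: $t5=3^20=23
after add $t2, $t5, 1: $t2=23+1=24
after and $t2, $t2, $t5: $t2=24&23=16
after xor $t5, $t2, 13: $t5=16^13=29
after add $t2, $t5, 16: $t2=29+16=45
sw $t5, (20) → M[20]=29
after lw $t5, (20): $t5=M[20]=29
after sub $t5, $t2, 8: $t5=45-8=37
after add $t2, $t2, 19: $t2=45+19=64
halt.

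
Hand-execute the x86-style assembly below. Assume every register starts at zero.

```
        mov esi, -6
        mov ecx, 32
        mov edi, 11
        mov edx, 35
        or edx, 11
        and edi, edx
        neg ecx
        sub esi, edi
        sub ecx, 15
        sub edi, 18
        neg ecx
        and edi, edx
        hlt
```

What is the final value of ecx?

47

mov esi, -6 → esi=-6
mov ecx, 32 → ecx=32
mov edi, 11 → edi=11
mov edx, 35 → edx=35
or edx, 11 → edx=35|11=43
and edi, edx → edi=11&43=11
neg ecx → ecx=-(32)=-32
sub esi, edi → esi=(-6)-11=-17
sub ecx, 15 → ecx=(-32)-15=-47
sub edi, 18 → edi=11-18=-7
neg ecx → ecx=-(-47)=47
and edi, edx → edi=(-7)&43=41
halt.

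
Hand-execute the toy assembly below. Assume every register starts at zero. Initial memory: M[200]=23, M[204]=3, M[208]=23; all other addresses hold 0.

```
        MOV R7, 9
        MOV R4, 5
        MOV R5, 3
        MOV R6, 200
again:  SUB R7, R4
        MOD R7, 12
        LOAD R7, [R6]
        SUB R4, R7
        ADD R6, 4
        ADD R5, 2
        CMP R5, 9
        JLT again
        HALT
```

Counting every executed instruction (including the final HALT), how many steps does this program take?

R7=9
R4=5
R5=3
R6=200
R7=9-5=4
R7=4%12=4
R7=M[200]=23
R4=5-23=-18
R6=200+4=204
R5=3+2=5
CMP R5, 9  (cmp 5,9)
JLT again: taken
R7=23-(-18)=41
R7=41%12=5
R7=M[204]=3
R4=(-18)-3=-21
R6=204+4=208
R5=5+2=7
CMP R5, 9  (cmp 7,9)
JLT again: taken
R7=3-(-21)=24
R7=24%12=0
R7=M[208]=23
R4=(-21)-23=-44
R6=208+4=212
R5=7+2=9
CMP R5, 9  (cmp 9,9)
JLT again: not taken
halt.
Total executed instructions: 29.

29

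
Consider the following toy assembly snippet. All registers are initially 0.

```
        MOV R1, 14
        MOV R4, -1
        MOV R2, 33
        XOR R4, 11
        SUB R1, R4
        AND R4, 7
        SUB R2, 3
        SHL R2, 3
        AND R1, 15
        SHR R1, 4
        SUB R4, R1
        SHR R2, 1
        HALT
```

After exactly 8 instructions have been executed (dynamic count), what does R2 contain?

MOV R1, 14 → R1=14
MOV R4, -1 → R4=-1
MOV R2, 33 → R2=33
XOR R4, 11 → R4=(-1)^11=-12
SUB R1, R4 → R1=14-(-12)=26
AND R4, 7 → R4=(-12)&7=4
SUB R2, 3 → R2=33-3=30
SHL R2, 3 → R2=30<<3=240
After step 8: R2 = 240.

240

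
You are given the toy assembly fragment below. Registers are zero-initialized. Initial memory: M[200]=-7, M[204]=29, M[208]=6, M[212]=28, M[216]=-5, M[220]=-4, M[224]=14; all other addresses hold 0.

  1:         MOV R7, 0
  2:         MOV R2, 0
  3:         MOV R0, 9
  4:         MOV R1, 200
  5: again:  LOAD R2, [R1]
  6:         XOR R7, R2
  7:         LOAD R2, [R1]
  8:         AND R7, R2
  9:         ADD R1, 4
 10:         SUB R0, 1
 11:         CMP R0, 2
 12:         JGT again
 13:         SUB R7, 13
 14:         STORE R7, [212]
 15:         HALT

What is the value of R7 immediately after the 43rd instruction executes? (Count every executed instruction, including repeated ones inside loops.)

MOV R7, 0 → R7=0
MOV R2, 0 → R2=0
MOV R0, 9 → R0=9
MOV R1, 200 → R1=200
LOAD R2, [R1] → R2=M[200]=-7
XOR R7, R2 → R7=0^(-7)=-7
LOAD R2, [R1] → R2=M[200]=-7
AND R7, R2 → R7=(-7)&(-7)=-7
ADD R1, 4 → R1=200+4=204
SUB R0, 1 → R0=9-1=8
CMP R0, 2  (cmp 8,2)
JGT again: taken
LOAD R2, [R1] → R2=M[204]=29
XOR R7, R2 → R7=(-7)^29=-28
LOAD R2, [R1] → R2=M[204]=29
AND R7, R2 → R7=(-28)&29=4
ADD R1, 4 → R1=204+4=208
SUB R0, 1 → R0=8-1=7
CMP R0, 2  (cmp 7,2)
JGT again: taken
LOAD R2, [R1] → R2=M[208]=6
XOR R7, R2 → R7=4^6=2
LOAD R2, [R1] → R2=M[208]=6
AND R7, R2 → R7=2&6=2
ADD R1, 4 → R1=208+4=212
SUB R0, 1 → R0=7-1=6
CMP R0, 2  (cmp 6,2)
JGT again: taken
LOAD R2, [R1] → R2=M[212]=28
XOR R7, R2 → R7=2^28=30
LOAD R2, [R1] → R2=M[212]=28
AND R7, R2 → R7=30&28=28
ADD R1, 4 → R1=212+4=216
SUB R0, 1 → R0=6-1=5
CMP R0, 2  (cmp 5,2)
JGT again: taken
LOAD R2, [R1] → R2=M[216]=-5
XOR R7, R2 → R7=28^(-5)=-25
LOAD R2, [R1] → R2=M[216]=-5
AND R7, R2 → R7=(-25)&(-5)=-29
ADD R1, 4 → R1=216+4=220
SUB R0, 1 → R0=5-1=4
CMP R0, 2  (cmp 4,2)
After step 43: R7 = -29.

-29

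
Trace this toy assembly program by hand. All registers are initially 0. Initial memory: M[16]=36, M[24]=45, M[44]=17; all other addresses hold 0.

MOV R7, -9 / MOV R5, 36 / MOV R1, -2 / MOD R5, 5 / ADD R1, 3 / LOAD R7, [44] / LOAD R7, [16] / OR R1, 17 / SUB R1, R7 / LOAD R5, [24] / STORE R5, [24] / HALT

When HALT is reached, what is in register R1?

after MOV R7, -9: R7=-9
after MOV R5, 36: R5=36
after MOV R1, -2: R1=-2
after MOD R5, 5: R5=36%5=1
after ADD R1, 3: R1=(-2)+3=1
after LOAD R7, [44]: R7=M[44]=17
after LOAD R7, [16]: R7=M[16]=36
after OR R1, 17: R1=1|17=17
after SUB R1, R7: R1=17-36=-19
after LOAD R5, [24]: R5=M[24]=45
STORE R5, [24] → M[24]=45
halt.

-19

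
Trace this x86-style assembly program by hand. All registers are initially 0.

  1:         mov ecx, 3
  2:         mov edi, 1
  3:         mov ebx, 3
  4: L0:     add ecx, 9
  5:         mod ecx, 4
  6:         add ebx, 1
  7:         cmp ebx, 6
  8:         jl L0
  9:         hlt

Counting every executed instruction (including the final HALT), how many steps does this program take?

ecx=3
edi=1
ebx=3
ecx=3+9=12
ecx=12%4=0
ebx=3+1=4
cmp ebx, 6  (cmp 4,6)
jl L0: taken
ecx=0+9=9
ecx=9%4=1
ebx=4+1=5
cmp ebx, 6  (cmp 5,6)
jl L0: taken
ecx=1+9=10
ecx=10%4=2
ebx=5+1=6
cmp ebx, 6  (cmp 6,6)
jl L0: not taken
halt.
Total executed instructions: 19.

19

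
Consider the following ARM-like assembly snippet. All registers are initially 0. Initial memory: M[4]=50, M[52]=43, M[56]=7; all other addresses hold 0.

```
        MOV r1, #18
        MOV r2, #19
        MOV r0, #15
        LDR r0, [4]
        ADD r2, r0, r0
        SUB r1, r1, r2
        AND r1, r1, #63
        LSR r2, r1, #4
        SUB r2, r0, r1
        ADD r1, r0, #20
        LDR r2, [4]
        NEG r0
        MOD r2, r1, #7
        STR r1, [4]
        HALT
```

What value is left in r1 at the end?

70

r1=18
r2=19
r0=15
r0=M[4]=50
r2=50+50=100
r1=18-100=-82
r1=(-82)&63=46
r2=46>>4=2
r2=50-46=4
r1=50+20=70
r2=M[4]=50
r0=-(50)=-50
r2=70%7=0
STR r1, [4] → M[4]=70
halt.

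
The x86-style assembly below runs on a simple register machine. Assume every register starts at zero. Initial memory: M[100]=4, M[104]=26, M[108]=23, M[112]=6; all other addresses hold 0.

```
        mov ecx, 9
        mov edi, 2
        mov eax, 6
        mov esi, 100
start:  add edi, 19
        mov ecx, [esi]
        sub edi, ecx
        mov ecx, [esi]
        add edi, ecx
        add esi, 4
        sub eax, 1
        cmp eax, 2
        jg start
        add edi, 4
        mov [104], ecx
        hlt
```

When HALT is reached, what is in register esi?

ecx=9
edi=2
eax=6
esi=100
edi=2+19=21
ecx=M[100]=4
edi=21-4=17
ecx=M[100]=4
edi=17+4=21
esi=100+4=104
eax=6-1=5
cmp eax, 2  (cmp 5,2)
jg start: taken
edi=21+19=40
ecx=M[104]=26
edi=40-26=14
ecx=M[104]=26
edi=14+26=40
esi=104+4=108
eax=5-1=4
cmp eax, 2  (cmp 4,2)
jg start: taken
edi=40+19=59
ecx=M[108]=23
edi=59-23=36
ecx=M[108]=23
edi=36+23=59
esi=108+4=112
eax=4-1=3
cmp eax, 2  (cmp 3,2)
jg start: taken
edi=59+19=78
ecx=M[112]=6
edi=78-6=72
ecx=M[112]=6
edi=72+6=78
esi=112+4=116
eax=3-1=2
cmp eax, 2  (cmp 2,2)
jg start: not taken
edi=78+4=82
mov [104], ecx → M[104]=6
halt.

116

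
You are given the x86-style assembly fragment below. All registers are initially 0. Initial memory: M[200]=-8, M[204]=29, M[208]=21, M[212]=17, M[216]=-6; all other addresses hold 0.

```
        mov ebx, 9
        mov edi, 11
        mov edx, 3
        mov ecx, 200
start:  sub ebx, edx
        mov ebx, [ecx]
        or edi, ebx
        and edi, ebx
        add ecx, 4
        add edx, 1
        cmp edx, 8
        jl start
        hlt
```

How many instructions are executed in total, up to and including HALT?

mov ebx, 9 → ebx=9
mov edi, 11 → edi=11
mov edx, 3 → edx=3
mov ecx, 200 → ecx=200
sub ebx, edx → ebx=9-3=6
mov ebx, [ecx] → ebx=M[200]=-8
or edi, ebx → edi=11|(-8)=-5
and edi, ebx → edi=(-5)&(-8)=-8
add ecx, 4 → ecx=200+4=204
add edx, 1 → edx=3+1=4
cmp edx, 8  (cmp 4,8)
jl start: taken
sub ebx, edx → ebx=(-8)-4=-12
mov ebx, [ecx] → ebx=M[204]=29
or edi, ebx → edi=(-8)|29=-3
and edi, ebx → edi=(-3)&29=29
add ecx, 4 → ecx=204+4=208
add edx, 1 → edx=4+1=5
cmp edx, 8  (cmp 5,8)
jl start: taken
sub ebx, edx → ebx=29-5=24
mov ebx, [ecx] → ebx=M[208]=21
or edi, ebx → edi=29|21=29
and edi, ebx → edi=29&21=21
add ecx, 4 → ecx=208+4=212
add edx, 1 → edx=5+1=6
cmp edx, 8  (cmp 6,8)
jl start: taken
sub ebx, edx → ebx=21-6=15
mov ebx, [ecx] → ebx=M[212]=17
or edi, ebx → edi=21|17=21
and edi, ebx → edi=21&17=17
add ecx, 4 → ecx=212+4=216
add edx, 1 → edx=6+1=7
cmp edx, 8  (cmp 7,8)
jl start: taken
sub ebx, edx → ebx=17-7=10
mov ebx, [ecx] → ebx=M[216]=-6
or edi, ebx → edi=17|(-6)=-5
and edi, ebx → edi=(-5)&(-6)=-6
add ecx, 4 → ecx=216+4=220
add edx, 1 → edx=7+1=8
cmp edx, 8  (cmp 8,8)
jl start: not taken
halt.
Total executed instructions: 45.

45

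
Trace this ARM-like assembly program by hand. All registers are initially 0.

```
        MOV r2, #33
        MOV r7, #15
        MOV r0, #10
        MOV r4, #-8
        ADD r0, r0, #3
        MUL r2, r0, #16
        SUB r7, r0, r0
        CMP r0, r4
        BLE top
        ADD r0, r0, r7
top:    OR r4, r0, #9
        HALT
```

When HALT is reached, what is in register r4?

13

after MOV r2, #33: r2=33
after MOV r7, #15: r7=15
after MOV r0, #10: r0=10
after MOV r4, #-8: r4=-8
after ADD r0, r0, #3: r0=10+3=13
after MUL r2, r0, #16: r2=13*16=208
after SUB r7, r0, r0: r7=13-13=0
CMP r0, r4  (cmp 13,-8)
BLE top: not taken
after ADD r0, r0, r7: r0=13+0=13
after OR r4, r0, #9: r4=13|9=13
halt.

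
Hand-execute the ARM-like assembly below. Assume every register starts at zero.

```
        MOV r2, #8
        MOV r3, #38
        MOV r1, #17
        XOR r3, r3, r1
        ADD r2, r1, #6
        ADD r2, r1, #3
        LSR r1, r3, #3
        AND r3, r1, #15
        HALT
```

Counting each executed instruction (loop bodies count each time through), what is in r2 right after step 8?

r2=8
r3=38
r1=17
r3=38^17=55
r2=17+6=23
r2=17+3=20
r1=55>>3=6
r3=6&15=6
After step 8: r2 = 20.

20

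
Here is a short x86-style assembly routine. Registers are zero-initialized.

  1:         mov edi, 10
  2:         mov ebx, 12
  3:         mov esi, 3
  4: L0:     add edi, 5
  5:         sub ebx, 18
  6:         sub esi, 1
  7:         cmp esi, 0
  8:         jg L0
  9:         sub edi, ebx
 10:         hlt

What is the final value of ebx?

after mov edi, 10: edi=10
after mov ebx, 12: ebx=12
after mov esi, 3: esi=3
after add edi, 5: edi=10+5=15
after sub ebx, 18: ebx=12-18=-6
after sub esi, 1: esi=3-1=2
cmp esi, 0  (cmp 2,0)
jg L0: taken
after add edi, 5: edi=15+5=20
after sub ebx, 18: ebx=(-6)-18=-24
after sub esi, 1: esi=2-1=1
cmp esi, 0  (cmp 1,0)
jg L0: taken
after add edi, 5: edi=20+5=25
after sub ebx, 18: ebx=(-24)-18=-42
after sub esi, 1: esi=1-1=0
cmp esi, 0  (cmp 0,0)
jg L0: not taken
after sub edi, ebx: edi=25-(-42)=67
halt.

-42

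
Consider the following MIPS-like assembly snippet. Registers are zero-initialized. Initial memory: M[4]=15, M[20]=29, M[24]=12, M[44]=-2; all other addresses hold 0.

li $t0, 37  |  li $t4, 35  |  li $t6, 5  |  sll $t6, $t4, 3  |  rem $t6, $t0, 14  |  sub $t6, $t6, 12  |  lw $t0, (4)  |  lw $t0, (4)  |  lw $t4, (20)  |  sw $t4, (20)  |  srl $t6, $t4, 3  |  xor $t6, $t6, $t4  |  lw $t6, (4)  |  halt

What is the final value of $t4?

li $t0, 37 → $t0=37
li $t4, 35 → $t4=35
li $t6, 5 → $t6=5
sll $t6, $t4, 3 → $t6=35<<3=280
rem $t6, $t0, 14 → $t6=37%14=9
sub $t6, $t6, 12 → $t6=9-12=-3
lw $t0, (4) → $t0=M[4]=15
lw $t0, (4) → $t0=M[4]=15
lw $t4, (20) → $t4=M[20]=29
sw $t4, (20) → M[20]=29
srl $t6, $t4, 3 → $t6=29>>3=3
xor $t6, $t6, $t4 → $t6=3^29=30
lw $t6, (4) → $t6=M[4]=15
halt.

29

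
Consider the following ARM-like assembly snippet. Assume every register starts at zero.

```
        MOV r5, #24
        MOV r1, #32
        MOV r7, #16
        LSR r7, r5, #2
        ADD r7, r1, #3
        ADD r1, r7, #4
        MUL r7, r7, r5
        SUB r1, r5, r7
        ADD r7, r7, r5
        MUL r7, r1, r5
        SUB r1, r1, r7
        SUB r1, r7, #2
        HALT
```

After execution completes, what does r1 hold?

after MOV r5, #24: r5=24
after MOV r1, #32: r1=32
after MOV r7, #16: r7=16
after LSR r7, r5, #2: r7=24>>2=6
after ADD r7, r1, #3: r7=32+3=35
after ADD r1, r7, #4: r1=35+4=39
after MUL r7, r7, r5: r7=35*24=840
after SUB r1, r5, r7: r1=24-840=-816
after ADD r7, r7, r5: r7=840+24=864
after MUL r7, r1, r5: r7=(-816)*24=-19584
after SUB r1, r1, r7: r1=(-816)-(-19584)=18768
after SUB r1, r7, #2: r1=(-19584)-2=-19586
halt.

-19586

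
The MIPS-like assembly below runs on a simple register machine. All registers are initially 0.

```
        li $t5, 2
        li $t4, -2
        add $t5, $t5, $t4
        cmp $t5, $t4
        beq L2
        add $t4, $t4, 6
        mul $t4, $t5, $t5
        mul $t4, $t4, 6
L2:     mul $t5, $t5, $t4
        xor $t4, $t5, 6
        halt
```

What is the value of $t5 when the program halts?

li $t5, 2 → $t5=2
li $t4, -2 → $t4=-2
add $t5, $t5, $t4 → $t5=2+(-2)=0
cmp $t5, $t4  (cmp 0,-2)
beq L2: not taken
add $t4, $t4, 6 → $t4=(-2)+6=4
mul $t4, $t5, $t5 → $t4=0*0=0
mul $t4, $t4, 6 → $t4=0*6=0
mul $t5, $t5, $t4 → $t5=0*0=0
xor $t4, $t5, 6 → $t4=0^6=6
halt.

0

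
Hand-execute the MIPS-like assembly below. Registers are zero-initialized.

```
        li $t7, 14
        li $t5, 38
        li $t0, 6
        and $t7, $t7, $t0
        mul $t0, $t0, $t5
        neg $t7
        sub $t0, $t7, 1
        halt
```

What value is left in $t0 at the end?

-7

after li $t7, 14: $t7=14
after li $t5, 38: $t5=38
after li $t0, 6: $t0=6
after and $t7, $t7, $t0: $t7=14&6=6
after mul $t0, $t0, $t5: $t0=6*38=228
after neg $t7: $t7=-(6)=-6
after sub $t0, $t7, 1: $t0=(-6)-1=-7
halt.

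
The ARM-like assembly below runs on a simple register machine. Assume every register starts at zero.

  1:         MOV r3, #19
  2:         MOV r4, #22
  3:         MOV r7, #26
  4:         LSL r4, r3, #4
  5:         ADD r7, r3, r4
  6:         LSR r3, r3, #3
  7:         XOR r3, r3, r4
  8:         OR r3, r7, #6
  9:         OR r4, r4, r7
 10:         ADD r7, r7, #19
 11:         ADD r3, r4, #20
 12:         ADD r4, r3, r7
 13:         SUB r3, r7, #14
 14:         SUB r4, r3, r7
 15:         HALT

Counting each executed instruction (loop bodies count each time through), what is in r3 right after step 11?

391

r3=19
r4=22
r7=26
r4=19<<4=304
r7=19+304=323
r3=19>>3=2
r3=2^304=306
r3=323|6=327
r4=304|323=371
r7=323+19=342
r3=371+20=391
After step 11: r3 = 391.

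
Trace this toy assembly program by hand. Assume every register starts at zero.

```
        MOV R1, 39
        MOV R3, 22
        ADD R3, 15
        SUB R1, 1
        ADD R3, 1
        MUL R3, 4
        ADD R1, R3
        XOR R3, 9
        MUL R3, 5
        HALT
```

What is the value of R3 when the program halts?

725

R1=39
R3=22
R3=22+15=37
R1=39-1=38
R3=37+1=38
R3=38*4=152
R1=38+152=190
R3=152^9=145
R3=145*5=725
halt.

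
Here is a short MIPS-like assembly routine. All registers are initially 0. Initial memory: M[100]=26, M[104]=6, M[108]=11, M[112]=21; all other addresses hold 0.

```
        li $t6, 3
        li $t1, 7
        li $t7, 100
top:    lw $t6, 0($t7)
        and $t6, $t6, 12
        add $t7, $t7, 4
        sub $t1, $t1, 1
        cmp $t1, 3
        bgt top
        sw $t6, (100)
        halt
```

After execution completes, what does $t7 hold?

116

$t6=3
$t1=7
$t7=100
$t6=M[100]=26
$t6=26&12=8
$t7=100+4=104
$t1=7-1=6
cmp $t1, 3  (cmp 6,3)
bgt top: taken
$t6=M[104]=6
$t6=6&12=4
$t7=104+4=108
$t1=6-1=5
cmp $t1, 3  (cmp 5,3)
bgt top: taken
$t6=M[108]=11
$t6=11&12=8
$t7=108+4=112
$t1=5-1=4
cmp $t1, 3  (cmp 4,3)
bgt top: taken
$t6=M[112]=21
$t6=21&12=4
$t7=112+4=116
$t1=4-1=3
cmp $t1, 3  (cmp 3,3)
bgt top: not taken
sw $t6, (100) → M[100]=4
halt.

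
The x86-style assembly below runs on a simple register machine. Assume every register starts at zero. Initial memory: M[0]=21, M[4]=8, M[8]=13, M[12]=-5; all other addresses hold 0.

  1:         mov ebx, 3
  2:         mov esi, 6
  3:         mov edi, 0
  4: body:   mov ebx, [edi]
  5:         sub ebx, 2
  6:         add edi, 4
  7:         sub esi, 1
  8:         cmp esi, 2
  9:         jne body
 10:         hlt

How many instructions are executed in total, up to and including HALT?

mov ebx, 3 → ebx=3
mov esi, 6 → esi=6
mov edi, 0 → edi=0
mov ebx, [edi] → ebx=M[0]=21
sub ebx, 2 → ebx=21-2=19
add edi, 4 → edi=0+4=4
sub esi, 1 → esi=6-1=5
cmp esi, 2  (cmp 5,2)
jne body: taken
mov ebx, [edi] → ebx=M[4]=8
sub ebx, 2 → ebx=8-2=6
add edi, 4 → edi=4+4=8
sub esi, 1 → esi=5-1=4
cmp esi, 2  (cmp 4,2)
jne body: taken
mov ebx, [edi] → ebx=M[8]=13
sub ebx, 2 → ebx=13-2=11
add edi, 4 → edi=8+4=12
sub esi, 1 → esi=4-1=3
cmp esi, 2  (cmp 3,2)
jne body: taken
mov ebx, [edi] → ebx=M[12]=-5
sub ebx, 2 → ebx=(-5)-2=-7
add edi, 4 → edi=12+4=16
sub esi, 1 → esi=3-1=2
cmp esi, 2  (cmp 2,2)
jne body: not taken
halt.
Total executed instructions: 28.

28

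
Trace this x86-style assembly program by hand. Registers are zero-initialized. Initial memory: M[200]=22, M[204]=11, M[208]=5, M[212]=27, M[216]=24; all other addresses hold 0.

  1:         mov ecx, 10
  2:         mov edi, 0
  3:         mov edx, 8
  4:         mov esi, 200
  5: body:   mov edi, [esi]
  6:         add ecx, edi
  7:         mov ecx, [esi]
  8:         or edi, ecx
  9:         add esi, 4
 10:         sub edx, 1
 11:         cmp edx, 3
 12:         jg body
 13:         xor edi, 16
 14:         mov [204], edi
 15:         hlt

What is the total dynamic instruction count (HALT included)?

after mov ecx, 10: ecx=10
after mov edi, 0: edi=0
after mov edx, 8: edx=8
after mov esi, 200: esi=200
after mov edi, [esi]: edi=M[200]=22
after add ecx, edi: ecx=10+22=32
after mov ecx, [esi]: ecx=M[200]=22
after or edi, ecx: edi=22|22=22
after add esi, 4: esi=200+4=204
after sub edx, 1: edx=8-1=7
cmp edx, 3  (cmp 7,3)
jg body: taken
after mov edi, [esi]: edi=M[204]=11
after add ecx, edi: ecx=22+11=33
after mov ecx, [esi]: ecx=M[204]=11
after or edi, ecx: edi=11|11=11
after add esi, 4: esi=204+4=208
after sub edx, 1: edx=7-1=6
cmp edx, 3  (cmp 6,3)
jg body: taken
after mov edi, [esi]: edi=M[208]=5
after add ecx, edi: ecx=11+5=16
after mov ecx, [esi]: ecx=M[208]=5
after or edi, ecx: edi=5|5=5
after add esi, 4: esi=208+4=212
after sub edx, 1: edx=6-1=5
cmp edx, 3  (cmp 5,3)
jg body: taken
after mov edi, [esi]: edi=M[212]=27
after add ecx, edi: ecx=5+27=32
after mov ecx, [esi]: ecx=M[212]=27
after or edi, ecx: edi=27|27=27
after add esi, 4: esi=212+4=216
after sub edx, 1: edx=5-1=4
cmp edx, 3  (cmp 4,3)
jg body: taken
after mov edi, [esi]: edi=M[216]=24
after add ecx, edi: ecx=27+24=51
after mov ecx, [esi]: ecx=M[216]=24
after or edi, ecx: edi=24|24=24
after add esi, 4: esi=216+4=220
after sub edx, 1: edx=4-1=3
cmp edx, 3  (cmp 3,3)
jg body: not taken
after xor edi, 16: edi=24^16=8
mov [204], edi → M[204]=8
halt.
Total executed instructions: 47.

47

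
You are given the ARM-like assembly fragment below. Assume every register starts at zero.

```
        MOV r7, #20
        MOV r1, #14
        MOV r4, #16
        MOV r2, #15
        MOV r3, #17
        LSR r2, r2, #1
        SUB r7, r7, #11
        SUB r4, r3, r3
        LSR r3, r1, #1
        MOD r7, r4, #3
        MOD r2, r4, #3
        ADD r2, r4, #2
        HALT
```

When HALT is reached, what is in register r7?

0

after MOV r7, #20: r7=20
after MOV r1, #14: r1=14
after MOV r4, #16: r4=16
after MOV r2, #15: r2=15
after MOV r3, #17: r3=17
after LSR r2, r2, #1: r2=15>>1=7
after SUB r7, r7, #11: r7=20-11=9
after SUB r4, r3, r3: r4=17-17=0
after LSR r3, r1, #1: r3=14>>1=7
after MOD r7, r4, #3: r7=0%3=0
after MOD r2, r4, #3: r2=0%3=0
after ADD r2, r4, #2: r2=0+2=2
halt.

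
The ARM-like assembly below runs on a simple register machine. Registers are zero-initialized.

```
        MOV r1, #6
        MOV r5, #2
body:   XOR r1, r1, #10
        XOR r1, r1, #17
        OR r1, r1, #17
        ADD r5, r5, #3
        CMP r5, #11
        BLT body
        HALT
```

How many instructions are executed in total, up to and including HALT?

r1=6
r5=2
r1=6^10=12
r1=12^17=29
r1=29|17=29
r5=2+3=5
CMP r5, #11  (cmp 5,11)
BLT body: taken
r1=29^10=23
r1=23^17=6
r1=6|17=23
r5=5+3=8
CMP r5, #11  (cmp 8,11)
BLT body: taken
r1=23^10=29
r1=29^17=12
r1=12|17=29
r5=8+3=11
CMP r5, #11  (cmp 11,11)
BLT body: not taken
halt.
Total executed instructions: 21.

21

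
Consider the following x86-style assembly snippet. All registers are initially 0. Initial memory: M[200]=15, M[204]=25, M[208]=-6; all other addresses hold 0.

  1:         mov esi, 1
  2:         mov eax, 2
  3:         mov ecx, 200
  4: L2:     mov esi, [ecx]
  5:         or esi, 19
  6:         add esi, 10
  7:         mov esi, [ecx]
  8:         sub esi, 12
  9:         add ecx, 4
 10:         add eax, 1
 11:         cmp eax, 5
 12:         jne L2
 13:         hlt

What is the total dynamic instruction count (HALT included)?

mov esi, 1 → esi=1
mov eax, 2 → eax=2
mov ecx, 200 → ecx=200
mov esi, [ecx] → esi=M[200]=15
or esi, 19 → esi=15|19=31
add esi, 10 → esi=31+10=41
mov esi, [ecx] → esi=M[200]=15
sub esi, 12 → esi=15-12=3
add ecx, 4 → ecx=200+4=204
add eax, 1 → eax=2+1=3
cmp eax, 5  (cmp 3,5)
jne L2: taken
mov esi, [ecx] → esi=M[204]=25
or esi, 19 → esi=25|19=27
add esi, 10 → esi=27+10=37
mov esi, [ecx] → esi=M[204]=25
sub esi, 12 → esi=25-12=13
add ecx, 4 → ecx=204+4=208
add eax, 1 → eax=3+1=4
cmp eax, 5  (cmp 4,5)
jne L2: taken
mov esi, [ecx] → esi=M[208]=-6
or esi, 19 → esi=(-6)|19=-5
add esi, 10 → esi=(-5)+10=5
mov esi, [ecx] → esi=M[208]=-6
sub esi, 12 → esi=(-6)-12=-18
add ecx, 4 → ecx=208+4=212
add eax, 1 → eax=4+1=5
cmp eax, 5  (cmp 5,5)
jne L2: not taken
halt.
Total executed instructions: 31.

31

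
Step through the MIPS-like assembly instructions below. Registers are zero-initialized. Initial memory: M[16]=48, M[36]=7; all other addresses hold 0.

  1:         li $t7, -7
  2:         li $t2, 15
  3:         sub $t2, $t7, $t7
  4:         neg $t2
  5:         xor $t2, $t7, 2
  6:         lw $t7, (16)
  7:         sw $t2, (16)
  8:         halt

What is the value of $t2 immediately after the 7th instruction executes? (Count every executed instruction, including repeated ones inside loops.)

li $t7, -7 → $t7=-7
li $t2, 15 → $t2=15
sub $t2, $t7, $t7 → $t2=(-7)-(-7)=0
neg $t2 → $t2=-(0)=0
xor $t2, $t7, 2 → $t2=(-7)^2=-5
lw $t7, (16) → $t7=M[16]=48
sw $t2, (16) → M[16]=-5
After step 7: $t2 = -5.

-5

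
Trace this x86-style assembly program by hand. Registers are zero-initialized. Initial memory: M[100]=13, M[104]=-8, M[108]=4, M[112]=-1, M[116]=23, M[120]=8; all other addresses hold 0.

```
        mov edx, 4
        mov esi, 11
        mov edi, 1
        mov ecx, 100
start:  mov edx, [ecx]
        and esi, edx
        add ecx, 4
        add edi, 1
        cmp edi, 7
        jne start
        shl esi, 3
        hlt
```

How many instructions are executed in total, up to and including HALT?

42

edx=4
esi=11
edi=1
ecx=100
edx=M[100]=13
esi=11&13=9
ecx=100+4=104
edi=1+1=2
cmp edi, 7  (cmp 2,7)
jne start: taken
edx=M[104]=-8
esi=9&(-8)=8
ecx=104+4=108
edi=2+1=3
cmp edi, 7  (cmp 3,7)
jne start: taken
edx=M[108]=4
esi=8&4=0
ecx=108+4=112
edi=3+1=4
cmp edi, 7  (cmp 4,7)
jne start: taken
edx=M[112]=-1
esi=0&(-1)=0
ecx=112+4=116
edi=4+1=5
cmp edi, 7  (cmp 5,7)
jne start: taken
edx=M[116]=23
esi=0&23=0
ecx=116+4=120
edi=5+1=6
cmp edi, 7  (cmp 6,7)
jne start: taken
edx=M[120]=8
esi=0&8=0
ecx=120+4=124
edi=6+1=7
cmp edi, 7  (cmp 7,7)
jne start: not taken
esi=0<<3=0
halt.
Total executed instructions: 42.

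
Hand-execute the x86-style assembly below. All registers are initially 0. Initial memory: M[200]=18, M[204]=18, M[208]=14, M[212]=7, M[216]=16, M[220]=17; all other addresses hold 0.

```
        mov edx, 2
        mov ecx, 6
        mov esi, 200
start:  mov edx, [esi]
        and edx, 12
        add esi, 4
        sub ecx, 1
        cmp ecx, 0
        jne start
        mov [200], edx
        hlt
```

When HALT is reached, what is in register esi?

224

edx=2
ecx=6
esi=200
edx=M[200]=18
edx=18&12=0
esi=200+4=204
ecx=6-1=5
cmp ecx, 0  (cmp 5,0)
jne start: taken
edx=M[204]=18
edx=18&12=0
esi=204+4=208
ecx=5-1=4
cmp ecx, 0  (cmp 4,0)
jne start: taken
edx=M[208]=14
edx=14&12=12
esi=208+4=212
ecx=4-1=3
cmp ecx, 0  (cmp 3,0)
jne start: taken
edx=M[212]=7
edx=7&12=4
esi=212+4=216
ecx=3-1=2
cmp ecx, 0  (cmp 2,0)
jne start: taken
edx=M[216]=16
edx=16&12=0
esi=216+4=220
ecx=2-1=1
cmp ecx, 0  (cmp 1,0)
jne start: taken
edx=M[220]=17
edx=17&12=0
esi=220+4=224
ecx=1-1=0
cmp ecx, 0  (cmp 0,0)
jne start: not taken
mov [200], edx → M[200]=0
halt.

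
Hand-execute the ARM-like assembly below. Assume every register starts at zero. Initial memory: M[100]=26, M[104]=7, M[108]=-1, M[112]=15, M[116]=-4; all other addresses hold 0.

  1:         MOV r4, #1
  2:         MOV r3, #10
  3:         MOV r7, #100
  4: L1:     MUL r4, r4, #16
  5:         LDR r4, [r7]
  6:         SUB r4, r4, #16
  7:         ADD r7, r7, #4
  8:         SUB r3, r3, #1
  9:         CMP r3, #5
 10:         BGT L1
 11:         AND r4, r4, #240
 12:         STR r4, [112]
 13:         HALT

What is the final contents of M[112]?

224

MOV r4, #1 → r4=1
MOV r3, #10 → r3=10
MOV r7, #100 → r7=100
MUL r4, r4, #16 → r4=1*16=16
LDR r4, [r7] → r4=M[100]=26
SUB r4, r4, #16 → r4=26-16=10
ADD r7, r7, #4 → r7=100+4=104
SUB r3, r3, #1 → r3=10-1=9
CMP r3, #5  (cmp 9,5)
BGT L1: taken
MUL r4, r4, #16 → r4=10*16=160
LDR r4, [r7] → r4=M[104]=7
SUB r4, r4, #16 → r4=7-16=-9
ADD r7, r7, #4 → r7=104+4=108
SUB r3, r3, #1 → r3=9-1=8
CMP r3, #5  (cmp 8,5)
BGT L1: taken
MUL r4, r4, #16 → r4=(-9)*16=-144
LDR r4, [r7] → r4=M[108]=-1
SUB r4, r4, #16 → r4=(-1)-16=-17
ADD r7, r7, #4 → r7=108+4=112
SUB r3, r3, #1 → r3=8-1=7
CMP r3, #5  (cmp 7,5)
BGT L1: taken
MUL r4, r4, #16 → r4=(-17)*16=-272
LDR r4, [r7] → r4=M[112]=15
SUB r4, r4, #16 → r4=15-16=-1
ADD r7, r7, #4 → r7=112+4=116
SUB r3, r3, #1 → r3=7-1=6
CMP r3, #5  (cmp 6,5)
BGT L1: taken
MUL r4, r4, #16 → r4=(-1)*16=-16
LDR r4, [r7] → r4=M[116]=-4
SUB r4, r4, #16 → r4=(-4)-16=-20
ADD r7, r7, #4 → r7=116+4=120
SUB r3, r3, #1 → r3=6-1=5
CMP r3, #5  (cmp 5,5)
BGT L1: not taken
AND r4, r4, #240 → r4=(-20)&240=224
STR r4, [112] → M[112]=224
halt.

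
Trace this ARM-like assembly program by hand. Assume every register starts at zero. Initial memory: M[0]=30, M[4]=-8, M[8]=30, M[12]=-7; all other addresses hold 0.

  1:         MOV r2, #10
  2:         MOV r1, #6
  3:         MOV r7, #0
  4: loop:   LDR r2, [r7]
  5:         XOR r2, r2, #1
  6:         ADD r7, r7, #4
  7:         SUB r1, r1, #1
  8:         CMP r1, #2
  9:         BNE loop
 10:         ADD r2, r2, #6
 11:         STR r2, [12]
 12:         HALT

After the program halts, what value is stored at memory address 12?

-2

after MOV r2, #10: r2=10
after MOV r1, #6: r1=6
after MOV r7, #0: r7=0
after LDR r2, [r7]: r2=M[0]=30
after XOR r2, r2, #1: r2=30^1=31
after ADD r7, r7, #4: r7=0+4=4
after SUB r1, r1, #1: r1=6-1=5
CMP r1, #2  (cmp 5,2)
BNE loop: taken
after LDR r2, [r7]: r2=M[4]=-8
after XOR r2, r2, #1: r2=(-8)^1=-7
after ADD r7, r7, #4: r7=4+4=8
after SUB r1, r1, #1: r1=5-1=4
CMP r1, #2  (cmp 4,2)
BNE loop: taken
after LDR r2, [r7]: r2=M[8]=30
after XOR r2, r2, #1: r2=30^1=31
after ADD r7, r7, #4: r7=8+4=12
after SUB r1, r1, #1: r1=4-1=3
CMP r1, #2  (cmp 3,2)
BNE loop: taken
after LDR r2, [r7]: r2=M[12]=-7
after XOR r2, r2, #1: r2=(-7)^1=-8
after ADD r7, r7, #4: r7=12+4=16
after SUB r1, r1, #1: r1=3-1=2
CMP r1, #2  (cmp 2,2)
BNE loop: not taken
after ADD r2, r2, #6: r2=(-8)+6=-2
STR r2, [12] → M[12]=-2
halt.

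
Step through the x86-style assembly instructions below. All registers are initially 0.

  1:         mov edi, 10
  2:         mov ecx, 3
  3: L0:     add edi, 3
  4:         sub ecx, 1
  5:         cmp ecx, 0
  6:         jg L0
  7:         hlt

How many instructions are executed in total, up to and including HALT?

after mov edi, 10: edi=10
after mov ecx, 3: ecx=3
after add edi, 3: edi=10+3=13
after sub ecx, 1: ecx=3-1=2
cmp ecx, 0  (cmp 2,0)
jg L0: taken
after add edi, 3: edi=13+3=16
after sub ecx, 1: ecx=2-1=1
cmp ecx, 0  (cmp 1,0)
jg L0: taken
after add edi, 3: edi=16+3=19
after sub ecx, 1: ecx=1-1=0
cmp ecx, 0  (cmp 0,0)
jg L0: not taken
halt.
Total executed instructions: 15.

15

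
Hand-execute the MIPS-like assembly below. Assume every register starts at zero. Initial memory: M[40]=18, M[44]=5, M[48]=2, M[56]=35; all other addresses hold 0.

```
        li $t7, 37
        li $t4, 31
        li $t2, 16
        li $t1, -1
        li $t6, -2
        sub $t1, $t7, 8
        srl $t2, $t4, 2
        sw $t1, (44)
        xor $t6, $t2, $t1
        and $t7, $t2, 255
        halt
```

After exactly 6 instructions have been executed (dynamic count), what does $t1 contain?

29

after li $t7, 37: $t7=37
after li $t4, 31: $t4=31
after li $t2, 16: $t2=16
after li $t1, -1: $t1=-1
after li $t6, -2: $t6=-2
after sub $t1, $t7, 8: $t1=37-8=29
After step 6: $t1 = 29.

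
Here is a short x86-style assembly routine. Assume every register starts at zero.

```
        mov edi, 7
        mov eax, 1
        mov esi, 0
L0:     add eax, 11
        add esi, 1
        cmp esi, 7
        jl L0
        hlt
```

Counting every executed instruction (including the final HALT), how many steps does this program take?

32

edi=7
eax=1
esi=0
eax=1+11=12
esi=0+1=1
cmp esi, 7  (cmp 1,7)
jl L0: taken
eax=12+11=23
esi=1+1=2
cmp esi, 7  (cmp 2,7)
jl L0: taken
eax=23+11=34
esi=2+1=3
cmp esi, 7  (cmp 3,7)
jl L0: taken
eax=34+11=45
esi=3+1=4
cmp esi, 7  (cmp 4,7)
jl L0: taken
eax=45+11=56
esi=4+1=5
cmp esi, 7  (cmp 5,7)
jl L0: taken
eax=56+11=67
esi=5+1=6
cmp esi, 7  (cmp 6,7)
jl L0: taken
eax=67+11=78
esi=6+1=7
cmp esi, 7  (cmp 7,7)
jl L0: not taken
halt.
Total executed instructions: 32.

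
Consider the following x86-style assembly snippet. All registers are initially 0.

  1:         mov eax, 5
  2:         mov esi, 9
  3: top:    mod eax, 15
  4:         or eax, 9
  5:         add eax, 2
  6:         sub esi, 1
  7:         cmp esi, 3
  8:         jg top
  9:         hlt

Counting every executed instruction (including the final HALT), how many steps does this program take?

39

mov eax, 5 → eax=5
mov esi, 9 → esi=9
mod eax, 15 → eax=5%15=5
or eax, 9 → eax=5|9=13
add eax, 2 → eax=13+2=15
sub esi, 1 → esi=9-1=8
cmp esi, 3  (cmp 8,3)
jg top: taken
mod eax, 15 → eax=15%15=0
or eax, 9 → eax=0|9=9
add eax, 2 → eax=9+2=11
sub esi, 1 → esi=8-1=7
cmp esi, 3  (cmp 7,3)
jg top: taken
mod eax, 15 → eax=11%15=11
or eax, 9 → eax=11|9=11
add eax, 2 → eax=11+2=13
sub esi, 1 → esi=7-1=6
cmp esi, 3  (cmp 6,3)
jg top: taken
mod eax, 15 → eax=13%15=13
or eax, 9 → eax=13|9=13
add eax, 2 → eax=13+2=15
sub esi, 1 → esi=6-1=5
cmp esi, 3  (cmp 5,3)
jg top: taken
mod eax, 15 → eax=15%15=0
or eax, 9 → eax=0|9=9
add eax, 2 → eax=9+2=11
sub esi, 1 → esi=5-1=4
cmp esi, 3  (cmp 4,3)
jg top: taken
mod eax, 15 → eax=11%15=11
or eax, 9 → eax=11|9=11
add eax, 2 → eax=11+2=13
sub esi, 1 → esi=4-1=3
cmp esi, 3  (cmp 3,3)
jg top: not taken
halt.
Total executed instructions: 39.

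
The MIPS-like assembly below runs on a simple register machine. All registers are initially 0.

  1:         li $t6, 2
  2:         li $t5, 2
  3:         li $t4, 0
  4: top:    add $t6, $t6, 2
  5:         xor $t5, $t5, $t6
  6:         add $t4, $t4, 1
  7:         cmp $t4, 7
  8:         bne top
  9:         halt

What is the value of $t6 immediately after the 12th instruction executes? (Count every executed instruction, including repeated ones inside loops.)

6

$t6=2
$t5=2
$t4=0
$t6=2+2=4
$t5=2^4=6
$t4=0+1=1
cmp $t4, 7  (cmp 1,7)
bne top: taken
$t6=4+2=6
$t5=6^6=0
$t4=1+1=2
cmp $t4, 7  (cmp 2,7)
After step 12: $t6 = 6.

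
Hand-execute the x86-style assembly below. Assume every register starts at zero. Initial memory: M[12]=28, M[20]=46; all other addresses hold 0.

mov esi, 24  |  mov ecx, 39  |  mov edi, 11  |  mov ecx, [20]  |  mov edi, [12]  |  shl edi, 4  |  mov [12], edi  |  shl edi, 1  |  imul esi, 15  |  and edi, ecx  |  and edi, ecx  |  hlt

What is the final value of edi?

0

after mov esi, 24: esi=24
after mov ecx, 39: ecx=39
after mov edi, 11: edi=11
after mov ecx, [20]: ecx=M[20]=46
after mov edi, [12]: edi=M[12]=28
after shl edi, 4: edi=28<<4=448
mov [12], edi → M[12]=448
after shl edi, 1: edi=448<<1=896
after imul esi, 15: esi=24*15=360
after and edi, ecx: edi=896&46=0
after and edi, ecx: edi=0&46=0
halt.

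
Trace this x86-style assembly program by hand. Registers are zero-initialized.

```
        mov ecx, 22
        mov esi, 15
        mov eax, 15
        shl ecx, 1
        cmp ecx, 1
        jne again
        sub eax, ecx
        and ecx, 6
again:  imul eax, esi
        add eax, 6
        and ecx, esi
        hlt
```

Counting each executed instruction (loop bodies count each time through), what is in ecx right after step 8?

mov ecx, 22 → ecx=22
mov esi, 15 → esi=15
mov eax, 15 → eax=15
shl ecx, 1 → ecx=22<<1=44
cmp ecx, 1  (cmp 44,1)
jne again: taken
imul eax, esi → eax=15*15=225
add eax, 6 → eax=225+6=231
After step 8: ecx = 44.

44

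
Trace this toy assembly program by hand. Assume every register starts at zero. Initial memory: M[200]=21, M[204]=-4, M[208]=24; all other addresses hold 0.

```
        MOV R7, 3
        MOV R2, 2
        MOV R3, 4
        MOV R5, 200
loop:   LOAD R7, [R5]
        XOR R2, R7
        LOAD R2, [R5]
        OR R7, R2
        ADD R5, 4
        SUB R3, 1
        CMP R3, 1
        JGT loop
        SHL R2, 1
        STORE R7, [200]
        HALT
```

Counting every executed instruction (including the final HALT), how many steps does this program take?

after MOV R7, 3: R7=3
after MOV R2, 2: R2=2
after MOV R3, 4: R3=4
after MOV R5, 200: R5=200
after LOAD R7, [R5]: R7=M[200]=21
after XOR R2, R7: R2=2^21=23
after LOAD R2, [R5]: R2=M[200]=21
after OR R7, R2: R7=21|21=21
after ADD R5, 4: R5=200+4=204
after SUB R3, 1: R3=4-1=3
CMP R3, 1  (cmp 3,1)
JGT loop: taken
after LOAD R7, [R5]: R7=M[204]=-4
after XOR R2, R7: R2=21^(-4)=-23
after LOAD R2, [R5]: R2=M[204]=-4
after OR R7, R2: R7=(-4)|(-4)=-4
after ADD R5, 4: R5=204+4=208
after SUB R3, 1: R3=3-1=2
CMP R3, 1  (cmp 2,1)
JGT loop: taken
after LOAD R7, [R5]: R7=M[208]=24
after XOR R2, R7: R2=(-4)^24=-28
after LOAD R2, [R5]: R2=M[208]=24
after OR R7, R2: R7=24|24=24
after ADD R5, 4: R5=208+4=212
after SUB R3, 1: R3=2-1=1
CMP R3, 1  (cmp 1,1)
JGT loop: not taken
after SHL R2, 1: R2=24<<1=48
STORE R7, [200] → M[200]=24
halt.
Total executed instructions: 31.

31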